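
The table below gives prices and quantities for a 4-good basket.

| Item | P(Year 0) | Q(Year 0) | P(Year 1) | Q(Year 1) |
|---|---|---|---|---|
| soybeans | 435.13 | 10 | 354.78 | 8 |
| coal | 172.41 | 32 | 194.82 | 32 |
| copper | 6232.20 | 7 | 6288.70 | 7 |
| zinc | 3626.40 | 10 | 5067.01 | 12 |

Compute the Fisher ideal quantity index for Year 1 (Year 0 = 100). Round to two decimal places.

Laspeyres component (base-period weights):
ΣP(Year 0)Q(Year 1) = 435.13×8 + 172.41×32 + 6232.20×7 + 3626.40×12 = 3481.04 + 5517.12 + 43625.4 + 43516.8 = 96140.36
ΣP(Year 0)Q(Year 0) = 435.13×10 + 172.41×32 + 6232.20×7 + 3626.40×10 = 4351.3 + 5517.12 + 43625.4 + 36264 = 89757.82
L = 96140.36 / 89757.82 × 100 = 107.1108
Paasche component (current-period weights):
ΣP(Year 1)Q(Year 1) = 354.78×8 + 194.82×32 + 6288.70×7 + 5067.01×12 = 2838.24 + 6234.24 + 44020.9 + 60804.12 = 113897.5
ΣP(Year 1)Q(Year 0) = 354.78×10 + 194.82×32 + 6288.70×7 + 5067.01×10 = 3547.8 + 6234.24 + 44020.9 + 50670.1 = 104473.04
P = 113897.5 / 104473.04 × 100 = 109.0209
Fisher = √(L × P) = √(107.1108 × 109.0209) = 108.0617

108.06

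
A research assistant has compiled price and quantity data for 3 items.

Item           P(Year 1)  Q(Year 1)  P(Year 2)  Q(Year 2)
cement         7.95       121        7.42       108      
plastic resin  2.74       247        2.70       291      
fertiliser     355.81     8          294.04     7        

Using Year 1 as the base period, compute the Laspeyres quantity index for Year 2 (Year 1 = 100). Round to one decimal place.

92.5

Laspeyres quantity index uses base-period prices as weights.
ΣP(Year 1)·Q(Year 2) = 7.95×108 + 2.74×291 + 355.81×7 = 858.6 + 797.34 + 2490.67 = 4146.61
ΣP(Year 1)·Q(Year 1) = 7.95×121 + 2.74×247 + 355.81×8 = 961.95 + 676.78 + 2846.48 = 4485.21
Index = 4146.61 / 4485.21 × 100 = 92.4507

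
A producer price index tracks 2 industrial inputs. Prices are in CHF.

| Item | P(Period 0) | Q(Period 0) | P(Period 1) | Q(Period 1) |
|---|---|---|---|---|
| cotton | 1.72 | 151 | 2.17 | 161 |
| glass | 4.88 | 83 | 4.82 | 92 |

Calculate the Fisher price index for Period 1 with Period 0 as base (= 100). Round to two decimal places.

Laspeyres component (base-period weights):
ΣP(Period 1)Q(Period 0) = 2.17×151 + 4.82×83 = 327.67 + 400.06 = 727.73
ΣP(Period 0)Q(Period 0) = 1.72×151 + 4.88×83 = 259.72 + 405.04 = 664.76
L = 727.73 / 664.76 × 100 = 109.4726
Paasche component (current-period weights):
ΣP(Period 1)Q(Period 1) = 2.17×161 + 4.82×92 = 349.37 + 443.44 = 792.81
ΣP(Period 0)Q(Period 1) = 1.72×161 + 4.88×92 = 276.92 + 448.96 = 725.88
P = 792.81 / 725.88 × 100 = 109.2205
Fisher = √(L × P) = √(109.4726 × 109.2205) = 109.3465

109.35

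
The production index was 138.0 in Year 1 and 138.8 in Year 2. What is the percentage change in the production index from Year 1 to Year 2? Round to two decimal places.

0.58%

Change = (138.8 − 138.0) / 138.0 × 100
       = 0.8 / 138.0 × 100 = 0.5797%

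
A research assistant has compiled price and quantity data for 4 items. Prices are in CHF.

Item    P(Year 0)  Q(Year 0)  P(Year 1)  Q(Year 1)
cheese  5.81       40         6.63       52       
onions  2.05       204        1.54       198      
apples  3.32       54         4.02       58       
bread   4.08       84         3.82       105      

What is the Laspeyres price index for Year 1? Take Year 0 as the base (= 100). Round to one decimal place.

95.3

Laspeyres price index uses base-period quantities as weights.
ΣP(Year 1)·Q(Year 0) = 6.63×40 + 1.54×204 + 4.02×54 + 3.82×84 = 265.2 + 314.16 + 217.08 + 320.88 = 1117.32
ΣP(Year 0)·Q(Year 0) = 5.81×40 + 2.05×204 + 3.32×54 + 4.08×84 = 232.4 + 418.2 + 179.28 + 342.72 = 1172.6
Index = 1117.32 / 1172.6 × 100 = 95.2857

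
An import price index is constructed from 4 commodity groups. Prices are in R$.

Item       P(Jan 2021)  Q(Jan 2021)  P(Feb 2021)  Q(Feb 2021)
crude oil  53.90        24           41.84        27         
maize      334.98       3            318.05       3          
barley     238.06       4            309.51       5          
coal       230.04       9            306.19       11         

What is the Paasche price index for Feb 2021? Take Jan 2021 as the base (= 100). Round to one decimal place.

113.2

Paasche price index uses current-period quantities as weights.
ΣP(Feb 2021)·Q(Feb 2021) = 41.84×27 + 318.05×3 + 309.51×5 + 306.19×11 = 1129.68 + 954.15 + 1547.55 + 3368.09 = 6999.47
ΣP(Jan 2021)·Q(Feb 2021) = 53.90×27 + 334.98×3 + 238.06×5 + 230.04×11 = 1455.3 + 1004.94 + 1190.3 + 2530.44 = 6180.98
Index = 6999.47 / 6180.98 × 100 = 113.2421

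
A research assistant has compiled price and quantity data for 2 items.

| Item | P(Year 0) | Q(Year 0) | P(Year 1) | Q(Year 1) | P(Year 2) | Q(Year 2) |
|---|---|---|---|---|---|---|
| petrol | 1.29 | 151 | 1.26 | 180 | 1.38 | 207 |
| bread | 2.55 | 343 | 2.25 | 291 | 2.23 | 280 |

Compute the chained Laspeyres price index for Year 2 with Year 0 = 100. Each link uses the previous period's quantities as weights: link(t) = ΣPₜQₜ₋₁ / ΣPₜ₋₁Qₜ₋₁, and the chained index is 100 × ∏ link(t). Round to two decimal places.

Link Year 0→Year 1:
ΣP(Year 1)Q(Year 0) = 1.26×151 + 2.25×343 = 190.26 + 771.75 = 962.01
ΣP(Year 0)Q(Year 0) = 1.29×151 + 2.55×343 = 194.79 + 874.65 = 1069.44
link = 962.01/1069.44 = 0.899546
Link Year 1→Year 2:
ΣP(Year 2)Q(Year 1) = 1.38×180 + 2.23×291 = 248.4 + 648.93 = 897.33
ΣP(Year 1)Q(Year 1) = 1.26×180 + 2.25×291 = 226.8 + 654.75 = 881.55
link = 897.33/881.55 = 1.017900
Chained index = 100 × 0.899546 × 1.017900 = 91.5648

91.56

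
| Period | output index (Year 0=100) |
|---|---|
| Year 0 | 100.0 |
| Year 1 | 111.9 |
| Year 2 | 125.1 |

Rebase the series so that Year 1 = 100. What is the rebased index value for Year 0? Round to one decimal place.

89.4

Rebased(Year 0) = 100.0 / 111.9 × 100 = 89.3655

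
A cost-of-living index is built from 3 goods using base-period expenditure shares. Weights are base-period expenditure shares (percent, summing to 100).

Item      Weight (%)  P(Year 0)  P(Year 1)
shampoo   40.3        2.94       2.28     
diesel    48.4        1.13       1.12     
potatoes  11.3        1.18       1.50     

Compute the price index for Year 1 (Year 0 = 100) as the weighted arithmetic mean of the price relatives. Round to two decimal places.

shampoo: 40.3 × (2.28/2.94) = 40.3 × 0.775510 = 31.2531
diesel: 48.4 × (1.12/1.13) = 48.4 × 0.991150 = 47.9717
potatoes: 11.3 × (1.50/1.18) = 11.3 × 1.271186 = 14.3644
Index = Σ wᵢ·(p₁ᵢ/p₀ᵢ) = 31.2531 + 47.9717 + 14.3644 = 93.5891

93.59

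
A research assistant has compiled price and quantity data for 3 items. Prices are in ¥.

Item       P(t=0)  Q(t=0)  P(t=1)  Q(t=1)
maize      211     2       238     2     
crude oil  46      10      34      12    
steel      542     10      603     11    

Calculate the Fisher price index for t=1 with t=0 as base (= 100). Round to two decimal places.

Laspeyres component (base-period weights):
ΣP(t=1)Q(t=0) = 238×2 + 34×10 + 603×10 = 476 + 340 + 6030 = 6846
ΣP(t=0)Q(t=0) = 211×2 + 46×10 + 542×10 = 422 + 460 + 5420 = 6302
L = 6846 / 6302 × 100 = 108.6322
Paasche component (current-period weights):
ΣP(t=1)Q(t=1) = 238×2 + 34×12 + 603×11 = 476 + 408 + 6633 = 7517
ΣP(t=0)Q(t=1) = 211×2 + 46×12 + 542×11 = 422 + 552 + 5962 = 6936
P = 7517 / 6936 × 100 = 108.3766
Fisher = √(L × P) = √(108.6322 × 108.3766) = 108.5043

108.50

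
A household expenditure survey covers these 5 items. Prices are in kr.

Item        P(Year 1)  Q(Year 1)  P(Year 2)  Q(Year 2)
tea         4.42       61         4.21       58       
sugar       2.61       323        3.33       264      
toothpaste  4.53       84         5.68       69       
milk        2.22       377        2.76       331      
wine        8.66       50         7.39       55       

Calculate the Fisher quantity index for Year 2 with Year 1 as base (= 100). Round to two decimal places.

88.71

Laspeyres component (base-period weights):
ΣP(Year 1)Q(Year 2) = 4.42×58 + 2.61×264 + 4.53×69 + 2.22×331 + 8.66×55 = 256.36 + 689.04 + 312.57 + 734.82 + 476.3 = 2469.09
ΣP(Year 1)Q(Year 1) = 4.42×61 + 2.61×323 + 4.53×84 + 2.22×377 + 8.66×50 = 269.62 + 843.03 + 380.52 + 836.94 + 433 = 2763.11
L = 2469.09 / 2763.11 × 100 = 89.3591
Paasche component (current-period weights):
ΣP(Year 2)Q(Year 2) = 4.21×58 + 3.33×264 + 5.68×69 + 2.76×331 + 7.39×55 = 244.18 + 879.12 + 391.92 + 913.56 + 406.45 = 2835.23
ΣP(Year 2)Q(Year 1) = 4.21×61 + 3.33×323 + 5.68×84 + 2.76×377 + 7.39×50 = 256.81 + 1075.59 + 477.12 + 1040.52 + 369.5 = 3219.54
P = 2835.23 / 3219.54 × 100 = 88.0632
Fisher = √(L × P) = √(89.3591 × 88.0632) = 88.7088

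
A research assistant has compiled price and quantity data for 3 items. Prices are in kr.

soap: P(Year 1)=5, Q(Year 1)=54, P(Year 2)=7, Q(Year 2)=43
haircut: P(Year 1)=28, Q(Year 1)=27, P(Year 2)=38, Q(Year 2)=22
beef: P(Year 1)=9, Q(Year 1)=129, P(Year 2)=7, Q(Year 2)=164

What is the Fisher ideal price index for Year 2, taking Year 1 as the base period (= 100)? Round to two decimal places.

Laspeyres component (base-period weights):
ΣP(Year 2)Q(Year 1) = 7×54 + 38×27 + 7×129 = 378 + 1026 + 903 = 2307
ΣP(Year 1)Q(Year 1) = 5×54 + 28×27 + 9×129 = 270 + 756 + 1161 = 2187
L = 2307 / 2187 × 100 = 105.4870
Paasche component (current-period weights):
ΣP(Year 2)Q(Year 2) = 7×43 + 38×22 + 7×164 = 301 + 836 + 1148 = 2285
ΣP(Year 1)Q(Year 2) = 5×43 + 28×22 + 9×164 = 215 + 616 + 1476 = 2307
P = 2285 / 2307 × 100 = 99.0464
Fisher = √(L × P) = √(105.4870 × 99.0464) = 102.2160

102.22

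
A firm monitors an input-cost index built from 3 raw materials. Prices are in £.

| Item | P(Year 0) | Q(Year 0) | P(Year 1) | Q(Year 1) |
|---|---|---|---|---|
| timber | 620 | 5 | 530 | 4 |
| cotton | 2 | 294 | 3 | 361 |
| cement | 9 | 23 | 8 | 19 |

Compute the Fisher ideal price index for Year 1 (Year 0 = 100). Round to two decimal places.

97.41

Laspeyres component (base-period weights):
ΣP(Year 1)Q(Year 0) = 530×5 + 3×294 + 8×23 = 2650 + 882 + 184 = 3716
ΣP(Year 0)Q(Year 0) = 620×5 + 2×294 + 9×23 = 3100 + 588 + 207 = 3895
L = 3716 / 3895 × 100 = 95.4044
Paasche component (current-period weights):
ΣP(Year 1)Q(Year 1) = 530×4 + 3×361 + 8×19 = 2120 + 1083 + 152 = 3355
ΣP(Year 0)Q(Year 1) = 620×4 + 2×361 + 9×19 = 2480 + 722 + 171 = 3373
P = 3355 / 3373 × 100 = 99.4664
Fisher = √(L × P) = √(95.4044 × 99.4664) = 97.4142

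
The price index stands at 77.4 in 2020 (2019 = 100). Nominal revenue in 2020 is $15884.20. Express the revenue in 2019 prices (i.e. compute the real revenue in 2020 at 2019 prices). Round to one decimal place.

Real = Nominal ÷ (Index/100) = 15884.20 ÷ (77.4/100)
     = 15884.20 ÷ 0.774 = 20522.2222

20522.2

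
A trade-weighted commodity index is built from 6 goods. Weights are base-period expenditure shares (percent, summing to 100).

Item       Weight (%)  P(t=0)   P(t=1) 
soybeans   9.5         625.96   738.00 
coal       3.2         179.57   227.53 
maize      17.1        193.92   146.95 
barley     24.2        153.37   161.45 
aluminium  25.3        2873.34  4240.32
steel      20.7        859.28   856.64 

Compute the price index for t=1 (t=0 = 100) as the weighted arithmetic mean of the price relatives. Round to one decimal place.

soybeans: 9.5 × (738.00/625.96) = 9.5 × 1.178989 = 11.2004
coal: 3.2 × (227.53/179.57) = 3.2 × 1.267082 = 4.0547
maize: 17.1 × (146.95/193.92) = 17.1 × 0.757787 = 12.9582
barley: 24.2 × (161.45/153.37) = 24.2 × 1.052683 = 25.4749
aluminium: 25.3 × (4240.32/2873.34) = 25.3 × 1.475746 = 37.3364
steel: 20.7 × (856.64/859.28) = 20.7 × 0.996928 = 20.6364
Index = Σ wᵢ·(p₁ᵢ/p₀ᵢ) = 11.2004 + 4.0547 + 12.9582 + 25.4749 + 37.3364 + 20.6364 = 111.6609

111.7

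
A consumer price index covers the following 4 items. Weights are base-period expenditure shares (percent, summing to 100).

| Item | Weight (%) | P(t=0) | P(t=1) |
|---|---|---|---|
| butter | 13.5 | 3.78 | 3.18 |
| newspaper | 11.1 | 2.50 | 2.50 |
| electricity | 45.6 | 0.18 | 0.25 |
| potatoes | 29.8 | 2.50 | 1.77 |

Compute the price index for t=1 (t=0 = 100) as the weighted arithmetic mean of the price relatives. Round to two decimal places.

106.89

butter: 13.5 × (3.18/3.78) = 13.5 × 0.841270 = 11.3571
newspaper: 11.1 × (2.50/2.50) = 11.1 × 1.000000 = 11.1000
electricity: 45.6 × (0.25/0.18) = 45.6 × 1.388889 = 63.3333
potatoes: 29.8 × (1.77/2.50) = 29.8 × 0.708000 = 21.0984
Index = Σ wᵢ·(p₁ᵢ/p₀ᵢ) = 11.3571 + 11.1000 + 63.3333 + 21.0984 = 106.8889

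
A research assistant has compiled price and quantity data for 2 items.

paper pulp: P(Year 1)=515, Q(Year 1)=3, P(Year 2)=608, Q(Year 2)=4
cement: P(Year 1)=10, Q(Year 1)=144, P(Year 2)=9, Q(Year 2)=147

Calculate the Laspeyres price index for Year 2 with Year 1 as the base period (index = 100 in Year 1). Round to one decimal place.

104.5

Laspeyres price index uses base-period quantities as weights.
ΣP(Year 2)·Q(Year 1) = 608×3 + 9×144 = 1824 + 1296 = 3120
ΣP(Year 1)·Q(Year 1) = 515×3 + 10×144 = 1545 + 1440 = 2985
Index = 3120 / 2985 × 100 = 104.5226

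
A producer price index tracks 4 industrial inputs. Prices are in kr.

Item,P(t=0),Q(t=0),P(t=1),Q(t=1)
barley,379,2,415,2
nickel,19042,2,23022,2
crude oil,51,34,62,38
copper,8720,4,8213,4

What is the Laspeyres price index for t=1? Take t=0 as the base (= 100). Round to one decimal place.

Laspeyres price index uses base-period quantities as weights.
ΣP(t=1)·Q(t=0) = 415×2 + 23022×2 + 62×34 + 8213×4 = 830 + 46044 + 2108 + 32852 = 81834
ΣP(t=0)·Q(t=0) = 379×2 + 19042×2 + 51×34 + 8720×4 = 758 + 38084 + 1734 + 34880 = 75456
Index = 81834 / 75456 × 100 = 108.4526

108.5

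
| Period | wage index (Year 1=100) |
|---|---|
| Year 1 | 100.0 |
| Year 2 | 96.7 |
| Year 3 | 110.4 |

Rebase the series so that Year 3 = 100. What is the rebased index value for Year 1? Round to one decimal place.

Rebased(Year 1) = 100.0 / 110.4 × 100 = 90.5797

90.6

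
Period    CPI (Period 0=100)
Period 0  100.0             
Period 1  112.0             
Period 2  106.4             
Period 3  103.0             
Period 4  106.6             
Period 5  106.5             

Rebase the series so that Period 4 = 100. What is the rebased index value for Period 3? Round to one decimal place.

Rebased(Period 3) = 103.0 / 106.6 × 100 = 96.6229

96.6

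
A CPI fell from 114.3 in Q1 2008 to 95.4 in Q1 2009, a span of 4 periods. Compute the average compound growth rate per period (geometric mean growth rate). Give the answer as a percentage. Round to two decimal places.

-4.42%

Growth factor = (95.4/114.3)^(1/4) = (0.834646)^(1/4) = 0.955819
Growth rate = 0.955819 − 1 = -0.044181 = -4.4181%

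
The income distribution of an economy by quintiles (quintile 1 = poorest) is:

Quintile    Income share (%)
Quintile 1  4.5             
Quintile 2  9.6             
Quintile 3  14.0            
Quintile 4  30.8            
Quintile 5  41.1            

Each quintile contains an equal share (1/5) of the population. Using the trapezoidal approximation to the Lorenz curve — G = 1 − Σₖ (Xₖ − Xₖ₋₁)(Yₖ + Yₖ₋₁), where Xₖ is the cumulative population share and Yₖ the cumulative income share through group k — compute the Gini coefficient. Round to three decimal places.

Cumulative income shares Yₖ: 0.0450, 0.1410, 0.2810, 0.5890, 1.0000
Σ (Xₖ−Xₖ₋₁)(Yₖ+Yₖ₋₁) = (1/5)(0.0450+0.0000) + (1/5)(0.1410+0.0450) + (1/5)(0.2810+0.1410) + (1/5)(0.5890+0.2810) + (1/5)(1.0000+0.5890)
  = 0.0090 + 0.0372 + 0.0844 + 0.1740 + 0.3178 = 0.6224
G = 1 − 0.6224 = 0.3776

0.378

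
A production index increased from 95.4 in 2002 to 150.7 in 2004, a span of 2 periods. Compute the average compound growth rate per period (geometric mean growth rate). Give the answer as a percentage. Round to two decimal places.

Growth factor = (150.7/95.4)^(1/2) = (1.579665)^(1/2) = 1.256847
Growth rate = 1.256847 − 1 = 0.256847 = 25.6847%

25.68%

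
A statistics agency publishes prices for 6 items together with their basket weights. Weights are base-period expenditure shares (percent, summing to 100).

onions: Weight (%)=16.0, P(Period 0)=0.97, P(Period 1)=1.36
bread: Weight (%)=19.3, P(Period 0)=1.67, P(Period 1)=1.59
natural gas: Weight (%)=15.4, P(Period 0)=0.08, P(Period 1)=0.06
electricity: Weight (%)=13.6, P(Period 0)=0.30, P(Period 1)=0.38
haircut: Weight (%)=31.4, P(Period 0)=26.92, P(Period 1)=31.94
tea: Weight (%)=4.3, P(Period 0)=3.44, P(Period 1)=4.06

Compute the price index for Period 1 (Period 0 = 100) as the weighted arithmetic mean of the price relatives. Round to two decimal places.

111.92

onions: 16.0 × (1.36/0.97) = 16.0 × 1.402062 = 22.4330
bread: 19.3 × (1.59/1.67) = 19.3 × 0.952096 = 18.3754
natural gas: 15.4 × (0.06/0.08) = 15.4 × 0.750000 = 11.5500
electricity: 13.6 × (0.38/0.30) = 13.6 × 1.266667 = 17.2267
haircut: 31.4 × (31.94/26.92) = 31.4 × 1.186478 = 37.2554
tea: 4.3 × (4.06/3.44) = 4.3 × 1.180233 = 5.0750
Index = Σ wᵢ·(p₁ᵢ/p₀ᵢ) = 22.4330 + 18.3754 + 11.5500 + 17.2267 + 37.2554 + 5.0750 = 111.9155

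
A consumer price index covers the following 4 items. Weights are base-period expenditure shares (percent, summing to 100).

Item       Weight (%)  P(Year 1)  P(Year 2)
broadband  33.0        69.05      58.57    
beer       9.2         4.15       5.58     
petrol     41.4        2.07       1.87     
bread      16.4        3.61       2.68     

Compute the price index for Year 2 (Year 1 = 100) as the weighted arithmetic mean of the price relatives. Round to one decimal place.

89.9

broadband: 33.0 × (58.57/69.05) = 33.0 × 0.848226 = 27.9915
beer: 9.2 × (5.58/4.15) = 9.2 × 1.344578 = 12.3701
petrol: 41.4 × (1.87/2.07) = 41.4 × 0.903382 = 37.4000
bread: 16.4 × (2.68/3.61) = 16.4 × 0.742382 = 12.1751
Index = Σ wᵢ·(p₁ᵢ/p₀ᵢ) = 27.9915 + 12.3701 + 37.4000 + 12.1751 = 89.9366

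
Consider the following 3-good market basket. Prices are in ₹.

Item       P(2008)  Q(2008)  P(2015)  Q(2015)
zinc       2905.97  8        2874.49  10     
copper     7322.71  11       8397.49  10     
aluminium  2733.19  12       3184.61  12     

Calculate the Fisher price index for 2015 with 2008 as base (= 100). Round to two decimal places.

Laspeyres component (base-period weights):
ΣP(2015)Q(2008) = 2874.49×8 + 8397.49×11 + 3184.61×12 = 22995.92 + 92372.39 + 38215.32 = 153583.63
ΣP(2008)Q(2008) = 2905.97×8 + 7322.71×11 + 2733.19×12 = 23247.76 + 80549.81 + 32798.28 = 136595.85
L = 153583.63 / 136595.85 × 100 = 112.4365
Paasche component (current-period weights):
ΣP(2015)Q(2015) = 2874.49×10 + 8397.49×10 + 3184.61×12 = 28744.9 + 83974.9 + 38215.32 = 150935.12
ΣP(2008)Q(2015) = 2905.97×10 + 7322.71×10 + 2733.19×12 = 29059.7 + 73227.1 + 32798.28 = 135085.08
P = 150935.12 / 135085.08 × 100 = 111.7334
Fisher = √(L × P) = √(112.4365 × 111.7334) = 112.0844

112.08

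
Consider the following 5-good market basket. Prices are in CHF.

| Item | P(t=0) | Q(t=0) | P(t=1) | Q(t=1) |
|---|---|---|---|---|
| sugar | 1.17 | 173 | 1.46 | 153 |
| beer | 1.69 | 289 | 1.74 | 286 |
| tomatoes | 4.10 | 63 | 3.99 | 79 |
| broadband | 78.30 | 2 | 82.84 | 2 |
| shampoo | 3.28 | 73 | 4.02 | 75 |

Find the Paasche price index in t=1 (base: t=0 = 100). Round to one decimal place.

Paasche price index uses current-period quantities as weights.
ΣP(t=1)·Q(t=1) = 1.46×153 + 1.74×286 + 3.99×79 + 82.84×2 + 4.02×75 = 223.38 + 497.64 + 315.21 + 165.68 + 301.5 = 1503.41
ΣP(t=0)·Q(t=1) = 1.17×153 + 1.69×286 + 4.10×79 + 78.30×2 + 3.28×75 = 179.01 + 483.34 + 323.9 + 156.6 + 246 = 1388.85
Index = 1503.41 / 1388.85 × 100 = 108.2486

108.2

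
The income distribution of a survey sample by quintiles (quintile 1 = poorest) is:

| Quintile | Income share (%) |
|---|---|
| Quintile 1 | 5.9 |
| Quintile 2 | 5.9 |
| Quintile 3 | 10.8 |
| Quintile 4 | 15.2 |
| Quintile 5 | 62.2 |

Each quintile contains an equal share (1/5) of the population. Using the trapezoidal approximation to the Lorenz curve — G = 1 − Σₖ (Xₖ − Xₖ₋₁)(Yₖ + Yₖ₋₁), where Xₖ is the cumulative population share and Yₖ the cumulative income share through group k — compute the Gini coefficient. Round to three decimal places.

0.488

Cumulative income shares Yₖ: 0.0590, 0.1180, 0.2260, 0.3780, 1.0000
Σ (Xₖ−Xₖ₋₁)(Yₖ+Yₖ₋₁) = (1/5)(0.0590+0.0000) + (1/5)(0.1180+0.0590) + (1/5)(0.2260+0.1180) + (1/5)(0.3780+0.2260) + (1/5)(1.0000+0.3780)
  = 0.0118 + 0.0354 + 0.0688 + 0.1208 + 0.2756 = 0.5124
G = 1 − 0.5124 = 0.4876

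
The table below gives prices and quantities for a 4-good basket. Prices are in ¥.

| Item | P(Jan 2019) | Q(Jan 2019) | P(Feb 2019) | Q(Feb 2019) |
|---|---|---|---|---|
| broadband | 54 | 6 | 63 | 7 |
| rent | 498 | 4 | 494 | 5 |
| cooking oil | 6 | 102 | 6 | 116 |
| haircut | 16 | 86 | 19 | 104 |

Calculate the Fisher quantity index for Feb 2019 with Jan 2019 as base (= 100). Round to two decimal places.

121.42

Laspeyres component (base-period weights):
ΣP(Jan 2019)Q(Feb 2019) = 54×7 + 498×5 + 6×116 + 16×104 = 378 + 2490 + 696 + 1664 = 5228
ΣP(Jan 2019)Q(Jan 2019) = 54×6 + 498×4 + 6×102 + 16×86 = 324 + 1992 + 612 + 1376 = 4304
L = 5228 / 4304 × 100 = 121.4684
Paasche component (current-period weights):
ΣP(Feb 2019)Q(Feb 2019) = 63×7 + 494×5 + 6×116 + 19×104 = 441 + 2470 + 696 + 1976 = 5583
ΣP(Feb 2019)Q(Jan 2019) = 63×6 + 494×4 + 6×102 + 19×86 = 378 + 1976 + 612 + 1634 = 4600
P = 5583 / 4600 × 100 = 121.3696
Fisher = √(L × P) = √(121.4684 × 121.3696) = 121.4190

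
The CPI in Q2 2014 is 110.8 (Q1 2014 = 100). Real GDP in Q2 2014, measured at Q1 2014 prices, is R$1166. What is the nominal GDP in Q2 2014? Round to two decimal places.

1291.93

Nominal = Real × (Index/100) = 1166 × (110.8/100)
        = 1166 × 1.108 = 1291.9280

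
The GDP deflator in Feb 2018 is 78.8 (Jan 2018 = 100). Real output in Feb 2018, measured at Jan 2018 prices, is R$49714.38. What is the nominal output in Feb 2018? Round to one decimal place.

Nominal = Real × (Index/100) = 49714.38 × (78.8/100)
        = 49714.38 × 0.788 = 39174.9314

39174.9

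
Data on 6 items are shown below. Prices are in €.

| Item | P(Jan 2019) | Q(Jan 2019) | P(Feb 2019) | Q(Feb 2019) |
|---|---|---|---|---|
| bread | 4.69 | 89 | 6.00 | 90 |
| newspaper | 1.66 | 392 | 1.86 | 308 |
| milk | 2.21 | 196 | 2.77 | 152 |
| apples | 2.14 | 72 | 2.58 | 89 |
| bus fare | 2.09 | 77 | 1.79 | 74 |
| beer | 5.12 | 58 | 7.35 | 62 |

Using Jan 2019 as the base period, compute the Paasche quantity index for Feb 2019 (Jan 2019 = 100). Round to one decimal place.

Paasche quantity index uses current-period prices as weights.
ΣP(Feb 2019)·Q(Feb 2019) = 6.00×90 + 1.86×308 + 2.77×152 + 2.58×89 + 1.79×74 + 7.35×62 = 540 + 572.88 + 421.04 + 229.62 + 132.46 + 455.7 = 2351.7
ΣP(Feb 2019)·Q(Jan 2019) = 6.00×89 + 1.86×392 + 2.77×196 + 2.58×72 + 1.79×77 + 7.35×58 = 534 + 729.12 + 542.92 + 185.76 + 137.83 + 426.3 = 2555.93
Index = 2351.7 / 2555.93 × 100 = 92.0096

92.0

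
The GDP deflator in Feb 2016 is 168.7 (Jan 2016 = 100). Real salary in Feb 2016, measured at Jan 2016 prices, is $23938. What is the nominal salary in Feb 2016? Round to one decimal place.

Nominal = Real × (Index/100) = 23938 × (168.7/100)
        = 23938 × 1.687 = 40383.4060

40383.4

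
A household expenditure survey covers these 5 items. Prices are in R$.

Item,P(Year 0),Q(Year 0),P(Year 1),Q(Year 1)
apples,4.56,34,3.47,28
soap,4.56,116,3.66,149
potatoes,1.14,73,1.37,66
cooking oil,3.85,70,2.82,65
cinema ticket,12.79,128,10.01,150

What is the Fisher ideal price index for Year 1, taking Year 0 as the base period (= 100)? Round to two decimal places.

79.29

Laspeyres component (base-period weights):
ΣP(Year 1)Q(Year 0) = 3.47×34 + 3.66×116 + 1.37×73 + 2.82×70 + 10.01×128 = 117.98 + 424.56 + 100.01 + 197.4 + 1281.28 = 2121.23
ΣP(Year 0)Q(Year 0) = 4.56×34 + 4.56×116 + 1.14×73 + 3.85×70 + 12.79×128 = 155.04 + 528.96 + 83.22 + 269.5 + 1637.12 = 2673.84
L = 2121.23 / 2673.84 × 100 = 79.3327
Paasche component (current-period weights):
ΣP(Year 1)Q(Year 1) = 3.47×28 + 3.66×149 + 1.37×66 + 2.82×65 + 10.01×150 = 97.16 + 545.34 + 90.42 + 183.3 + 1501.5 = 2417.72
ΣP(Year 0)Q(Year 1) = 4.56×28 + 4.56×149 + 1.14×66 + 3.85×65 + 12.79×150 = 127.68 + 679.44 + 75.24 + 250.25 + 1918.5 = 3051.11
P = 2417.72 / 3051.11 × 100 = 79.2407
Fisher = √(L × P) = √(79.3327 × 79.2407) = 79.2867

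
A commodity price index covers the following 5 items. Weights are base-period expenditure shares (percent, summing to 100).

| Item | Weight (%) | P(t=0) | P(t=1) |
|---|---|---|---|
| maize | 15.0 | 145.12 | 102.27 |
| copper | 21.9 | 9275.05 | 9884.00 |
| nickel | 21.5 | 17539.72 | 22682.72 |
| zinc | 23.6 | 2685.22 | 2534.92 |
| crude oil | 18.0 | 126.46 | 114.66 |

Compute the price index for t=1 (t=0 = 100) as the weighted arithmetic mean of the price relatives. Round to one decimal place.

100.3

maize: 15.0 × (102.27/145.12) = 15.0 × 0.704727 = 10.5709
copper: 21.9 × (9884.00/9275.05) = 21.9 × 1.065655 = 23.3378
nickel: 21.5 × (22682.72/17539.72) = 21.5 × 1.293220 = 27.8042
zinc: 23.6 × (2534.92/2685.22) = 23.6 × 0.944027 = 22.2790
crude oil: 18.0 × (114.66/126.46) = 18.0 × 0.906690 = 16.3204
Index = Σ wᵢ·(p₁ᵢ/p₀ᵢ) = 10.5709 + 23.3378 + 27.8042 + 22.2790 + 16.3204 = 100.3124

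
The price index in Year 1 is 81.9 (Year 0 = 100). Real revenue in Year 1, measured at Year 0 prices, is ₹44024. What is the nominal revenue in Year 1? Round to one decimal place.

36055.7

Nominal = Real × (Index/100) = 44024 × (81.9/100)
        = 44024 × 0.819 = 36055.6560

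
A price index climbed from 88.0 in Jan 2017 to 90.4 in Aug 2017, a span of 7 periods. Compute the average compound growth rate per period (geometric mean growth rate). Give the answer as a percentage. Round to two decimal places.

0.39%

Growth factor = (90.4/88.0)^(1/7) = (1.027273)^(1/7) = 1.003851
Growth rate = 1.003851 − 1 = 0.003851 = 0.3851%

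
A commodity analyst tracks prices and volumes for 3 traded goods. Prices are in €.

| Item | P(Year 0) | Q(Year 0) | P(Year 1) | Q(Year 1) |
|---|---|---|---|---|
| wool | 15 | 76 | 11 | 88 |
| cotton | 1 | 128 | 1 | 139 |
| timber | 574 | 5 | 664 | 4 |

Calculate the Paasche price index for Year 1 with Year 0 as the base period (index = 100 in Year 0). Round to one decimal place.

Paasche price index uses current-period quantities as weights.
ΣP(Year 1)·Q(Year 1) = 11×88 + 1×139 + 664×4 = 968 + 139 + 2656 = 3763
ΣP(Year 0)·Q(Year 1) = 15×88 + 1×139 + 574×4 = 1320 + 139 + 2296 = 3755
Index = 3763 / 3755 × 100 = 100.2130

100.2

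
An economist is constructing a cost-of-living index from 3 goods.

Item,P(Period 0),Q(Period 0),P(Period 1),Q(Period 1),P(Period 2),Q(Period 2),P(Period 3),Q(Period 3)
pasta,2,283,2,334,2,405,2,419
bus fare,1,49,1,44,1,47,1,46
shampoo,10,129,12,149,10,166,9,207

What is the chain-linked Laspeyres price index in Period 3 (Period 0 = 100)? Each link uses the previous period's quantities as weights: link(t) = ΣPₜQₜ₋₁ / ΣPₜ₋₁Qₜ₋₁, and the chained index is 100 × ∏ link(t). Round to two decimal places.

93.41

Link Period 0→Period 1:
ΣP(Period 1)Q(Period 0) = 2×283 + 1×49 + 12×129 = 566 + 49 + 1548 = 2163
ΣP(Period 0)Q(Period 0) = 2×283 + 1×49 + 10×129 = 566 + 49 + 1290 = 1905
link = 2163/1905 = 1.135433
Link Period 1→Period 2:
ΣP(Period 2)Q(Period 1) = 2×334 + 1×44 + 10×149 = 668 + 44 + 1490 = 2202
ΣP(Period 1)Q(Period 1) = 2×334 + 1×44 + 12×149 = 668 + 44 + 1788 = 2500
link = 2202/2500 = 0.880800
Link Period 2→Period 3:
ΣP(Period 3)Q(Period 2) = 2×405 + 1×47 + 9×166 = 810 + 47 + 1494 = 2351
ΣP(Period 2)Q(Period 2) = 2×405 + 1×47 + 10×166 = 810 + 47 + 1660 = 2517
link = 2351/2517 = 0.934048
Chained index = 100 × 1.135433 × 0.880800 × 0.934048 = 93.4132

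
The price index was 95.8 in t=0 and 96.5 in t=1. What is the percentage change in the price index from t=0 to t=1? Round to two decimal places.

0.73%

Change = (96.5 − 95.8) / 95.8 × 100
       = 0.7 / 95.8 × 100 = 0.7307%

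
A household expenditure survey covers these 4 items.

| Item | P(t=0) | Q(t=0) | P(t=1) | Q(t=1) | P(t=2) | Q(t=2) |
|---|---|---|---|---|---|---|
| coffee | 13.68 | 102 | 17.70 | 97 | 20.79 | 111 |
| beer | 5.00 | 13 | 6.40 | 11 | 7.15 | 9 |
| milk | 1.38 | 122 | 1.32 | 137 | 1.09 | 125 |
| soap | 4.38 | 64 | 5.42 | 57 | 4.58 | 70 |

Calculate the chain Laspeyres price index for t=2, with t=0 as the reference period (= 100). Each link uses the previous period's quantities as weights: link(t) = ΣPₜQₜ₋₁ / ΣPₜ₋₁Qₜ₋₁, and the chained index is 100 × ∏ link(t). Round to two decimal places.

138.14

Link t=0→t=1:
ΣP(t=1)Q(t=0) = 17.70×102 + 6.40×13 + 1.32×122 + 5.42×64 = 1805.4 + 83.2 + 161.04 + 346.88 = 2396.52
ΣP(t=0)Q(t=0) = 13.68×102 + 5.00×13 + 1.38×122 + 4.38×64 = 1395.36 + 65 + 168.36 + 280.32 = 1909.04
link = 2396.52/1909.04 = 1.255353
Link t=1→t=2:
ΣP(t=2)Q(t=1) = 20.79×97 + 7.15×11 + 1.09×137 + 4.58×57 = 2016.63 + 78.65 + 149.33 + 261.06 = 2505.67
ΣP(t=1)Q(t=1) = 17.70×97 + 6.40×11 + 1.32×137 + 5.42×57 = 1716.9 + 70.4 + 180.84 + 308.94 = 2277.08
link = 2505.67/2277.08 = 1.100387
Chained index = 100 × 1.255353 × 1.100387 = 138.1375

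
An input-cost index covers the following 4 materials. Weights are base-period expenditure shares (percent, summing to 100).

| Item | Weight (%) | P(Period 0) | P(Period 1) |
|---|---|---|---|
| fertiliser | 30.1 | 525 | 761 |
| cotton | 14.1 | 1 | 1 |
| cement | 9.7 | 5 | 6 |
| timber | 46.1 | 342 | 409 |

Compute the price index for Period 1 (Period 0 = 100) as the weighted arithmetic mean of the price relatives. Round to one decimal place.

124.5

fertiliser: 30.1 × (761/525) = 30.1 × 1.449524 = 43.6307
cotton: 14.1 × (1/1) = 14.1 × 1.000000 = 14.1000
cement: 9.7 × (6/5) = 9.7 × 1.200000 = 11.6400
timber: 46.1 × (409/342) = 46.1 × 1.195906 = 55.1313
Index = Σ wᵢ·(p₁ᵢ/p₀ᵢ) = 43.6307 + 14.1000 + 11.6400 + 55.1313 = 124.5020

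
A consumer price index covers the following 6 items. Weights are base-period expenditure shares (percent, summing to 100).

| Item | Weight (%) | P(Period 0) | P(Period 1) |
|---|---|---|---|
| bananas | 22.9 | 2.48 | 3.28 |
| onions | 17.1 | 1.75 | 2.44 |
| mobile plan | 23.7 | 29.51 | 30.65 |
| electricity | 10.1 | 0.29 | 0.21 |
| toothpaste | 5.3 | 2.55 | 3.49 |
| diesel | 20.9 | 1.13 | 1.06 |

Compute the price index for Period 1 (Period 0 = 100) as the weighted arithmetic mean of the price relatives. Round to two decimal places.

bananas: 22.9 × (3.28/2.48) = 22.9 × 1.322581 = 30.2871
onions: 17.1 × (2.44/1.75) = 17.1 × 1.394286 = 23.8423
mobile plan: 23.7 × (30.65/29.51) = 23.7 × 1.038631 = 24.6156
electricity: 10.1 × (0.21/0.29) = 10.1 × 0.724138 = 7.3138
toothpaste: 5.3 × (3.49/2.55) = 5.3 × 1.368627 = 7.2537
diesel: 20.9 × (1.06/1.13) = 20.9 × 0.938053 = 19.6053
Index = Σ wᵢ·(p₁ᵢ/p₀ᵢ) = 30.2871 + 23.8423 + 24.6156 + 7.3138 + 7.2537 + 19.6053 = 112.9178

112.92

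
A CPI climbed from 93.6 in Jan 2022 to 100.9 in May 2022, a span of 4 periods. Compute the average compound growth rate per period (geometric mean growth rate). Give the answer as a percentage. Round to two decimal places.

Growth factor = (100.9/93.6)^(1/4) = (1.077991)^(1/4) = 1.018952
Growth rate = 1.018952 − 1 = 0.018952 = 1.8952%

1.90%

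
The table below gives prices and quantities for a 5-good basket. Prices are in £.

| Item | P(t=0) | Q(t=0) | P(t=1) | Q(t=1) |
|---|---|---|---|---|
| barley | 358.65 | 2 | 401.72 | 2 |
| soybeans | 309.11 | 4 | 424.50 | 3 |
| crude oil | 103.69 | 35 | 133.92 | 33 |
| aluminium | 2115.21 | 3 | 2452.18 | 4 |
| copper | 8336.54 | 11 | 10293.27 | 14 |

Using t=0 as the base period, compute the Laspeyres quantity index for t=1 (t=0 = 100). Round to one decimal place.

125.7

Laspeyres quantity index uses base-period prices as weights.
ΣP(t=0)·Q(t=1) = 358.65×2 + 309.11×3 + 103.69×33 + 2115.21×4 + 8336.54×14 = 717.3 + 927.33 + 3421.77 + 8460.84 + 116711.56 = 130238.8
ΣP(t=0)·Q(t=0) = 358.65×2 + 309.11×4 + 103.69×35 + 2115.21×3 + 8336.54×11 = 717.3 + 1236.44 + 3629.15 + 6345.63 + 91701.94 = 103630.46
Index = 130238.8 / 103630.46 × 100 = 125.6762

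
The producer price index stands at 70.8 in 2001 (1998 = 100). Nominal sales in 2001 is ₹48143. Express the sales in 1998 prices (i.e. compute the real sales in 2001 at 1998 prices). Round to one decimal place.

Real = Nominal ÷ (Index/100) = 48143 ÷ (70.8/100)
     = 48143 ÷ 0.708 = 67998.5876

67998.6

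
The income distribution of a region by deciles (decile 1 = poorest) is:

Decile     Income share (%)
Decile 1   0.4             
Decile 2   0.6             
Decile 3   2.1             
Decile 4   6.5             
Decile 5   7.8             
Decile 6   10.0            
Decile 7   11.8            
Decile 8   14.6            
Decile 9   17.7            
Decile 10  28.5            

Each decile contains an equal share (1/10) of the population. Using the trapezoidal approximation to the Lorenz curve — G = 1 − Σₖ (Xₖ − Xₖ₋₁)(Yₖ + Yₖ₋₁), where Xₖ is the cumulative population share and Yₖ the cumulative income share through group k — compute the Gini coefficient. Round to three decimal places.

Cumulative income shares Yₖ: 0.0040, 0.0100, 0.0310, 0.0960, 0.1740, 0.2740, 0.3920, 0.5380, 0.7150, 1.0000
Σ (Xₖ−Xₖ₋₁)(Yₖ+Yₖ₋₁) = (1/10)(0.0040+0.0000) + (1/10)(0.0100+0.0040) + (1/10)(0.0310+0.0100) + (1/10)(0.0960+0.0310) + (1/10)(0.1740+0.0960) + (1/10)(0.2740+0.1740) + (1/10)(0.3920+0.2740) + (1/10)(0.5380+0.3920) + (1/10)(0.7150+0.5380) + (1/10)(1.0000+0.7150)
  = 0.0004 + 0.0014 + 0.0041 + 0.0127 + 0.0270 + 0.0448 + 0.0666 + 0.0930 + 0.1253 + 0.1715 = 0.5468
G = 1 − 0.5468 = 0.4532

0.453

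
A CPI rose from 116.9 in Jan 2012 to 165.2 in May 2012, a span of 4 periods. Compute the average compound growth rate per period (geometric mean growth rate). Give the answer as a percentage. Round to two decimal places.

9.03%

Growth factor = (165.2/116.9)^(1/4) = (1.413174)^(1/4) = 1.090307
Growth rate = 1.090307 − 1 = 0.090307 = 9.0307%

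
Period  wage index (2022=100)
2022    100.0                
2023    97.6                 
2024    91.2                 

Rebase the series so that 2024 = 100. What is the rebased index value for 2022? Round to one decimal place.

Rebased(2022) = 100.0 / 91.2 × 100 = 109.6491

109.6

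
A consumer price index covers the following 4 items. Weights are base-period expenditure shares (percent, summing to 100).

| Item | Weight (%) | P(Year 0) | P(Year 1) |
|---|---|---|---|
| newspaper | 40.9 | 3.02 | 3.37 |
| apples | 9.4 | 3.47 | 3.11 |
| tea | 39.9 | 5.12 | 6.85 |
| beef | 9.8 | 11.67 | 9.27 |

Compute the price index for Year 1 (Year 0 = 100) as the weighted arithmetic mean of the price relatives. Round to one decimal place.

newspaper: 40.9 × (3.37/3.02) = 40.9 × 1.115894 = 45.6401
apples: 9.4 × (3.11/3.47) = 9.4 × 0.896254 = 8.4248
tea: 39.9 × (6.85/5.12) = 39.9 × 1.337891 = 53.3818
beef: 9.8 × (9.27/11.67) = 9.8 × 0.794344 = 7.7846
Index = Σ wᵢ·(p₁ᵢ/p₀ᵢ) = 45.6401 + 8.4248 + 53.3818 + 7.7846 = 115.2313

115.2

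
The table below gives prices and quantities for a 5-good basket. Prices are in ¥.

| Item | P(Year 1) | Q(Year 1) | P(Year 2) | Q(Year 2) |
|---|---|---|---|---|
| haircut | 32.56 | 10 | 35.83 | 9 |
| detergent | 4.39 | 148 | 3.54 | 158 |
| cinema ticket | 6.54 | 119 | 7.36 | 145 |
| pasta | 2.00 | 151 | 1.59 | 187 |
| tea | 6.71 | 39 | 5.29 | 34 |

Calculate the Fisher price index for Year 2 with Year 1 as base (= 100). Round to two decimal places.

95.38

Laspeyres component (base-period weights):
ΣP(Year 2)Q(Year 1) = 35.83×10 + 3.54×148 + 7.36×119 + 1.59×151 + 5.29×39 = 358.3 + 523.92 + 875.84 + 240.09 + 206.31 = 2204.46
ΣP(Year 1)Q(Year 1) = 32.56×10 + 4.39×148 + 6.54×119 + 2.00×151 + 6.71×39 = 325.6 + 649.72 + 778.26 + 302 + 261.69 = 2317.27
L = 2204.46 / 2317.27 × 100 = 95.1318
Paasche component (current-period weights):
ΣP(Year 2)Q(Year 2) = 35.83×9 + 3.54×158 + 7.36×145 + 1.59×187 + 5.29×34 = 322.47 + 559.32 + 1067.2 + 297.33 + 179.86 = 2426.18
ΣP(Year 1)Q(Year 2) = 32.56×9 + 4.39×158 + 6.54×145 + 2.00×187 + 6.71×34 = 293.04 + 693.62 + 948.3 + 374 + 228.14 = 2537.1
P = 2426.18 / 2537.1 × 100 = 95.6281
Fisher = √(L × P) = √(95.1318 × 95.6281) = 95.3796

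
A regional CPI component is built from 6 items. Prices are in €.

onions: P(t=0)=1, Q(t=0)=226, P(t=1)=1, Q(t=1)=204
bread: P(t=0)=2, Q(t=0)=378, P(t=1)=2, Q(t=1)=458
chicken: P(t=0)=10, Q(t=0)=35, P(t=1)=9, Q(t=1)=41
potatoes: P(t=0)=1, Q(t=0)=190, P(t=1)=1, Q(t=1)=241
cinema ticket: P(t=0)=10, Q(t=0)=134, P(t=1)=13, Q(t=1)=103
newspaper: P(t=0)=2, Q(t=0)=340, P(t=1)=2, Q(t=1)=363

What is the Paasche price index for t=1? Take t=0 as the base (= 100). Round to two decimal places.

107.60

Paasche price index uses current-period quantities as weights.
ΣP(t=1)·Q(t=1) = 1×204 + 2×458 + 9×41 + 1×241 + 13×103 + 2×363 = 204 + 916 + 369 + 241 + 1339 + 726 = 3795
ΣP(t=0)·Q(t=1) = 1×204 + 2×458 + 10×41 + 1×241 + 10×103 + 2×363 = 204 + 916 + 410 + 241 + 1030 + 726 = 3527
Index = 3795 / 3527 × 100 = 107.5985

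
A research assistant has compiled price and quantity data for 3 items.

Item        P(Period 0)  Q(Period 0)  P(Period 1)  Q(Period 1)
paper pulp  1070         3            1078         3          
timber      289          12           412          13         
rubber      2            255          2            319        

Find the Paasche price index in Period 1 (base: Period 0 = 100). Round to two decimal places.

Paasche price index uses current-period quantities as weights.
ΣP(Period 1)·Q(Period 1) = 1078×3 + 412×13 + 2×319 = 3234 + 5356 + 638 = 9228
ΣP(Period 0)·Q(Period 1) = 1070×3 + 289×13 + 2×319 = 3210 + 3757 + 638 = 7605
Index = 9228 / 7605 × 100 = 121.3412

121.34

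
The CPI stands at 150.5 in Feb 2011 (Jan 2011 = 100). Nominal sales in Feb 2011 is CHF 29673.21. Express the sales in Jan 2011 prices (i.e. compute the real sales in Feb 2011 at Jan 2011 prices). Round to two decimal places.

Real = Nominal ÷ (Index/100) = 29673.21 ÷ (150.5/100)
     = 29673.21 ÷ 1.505 = 19716.4186

19716.42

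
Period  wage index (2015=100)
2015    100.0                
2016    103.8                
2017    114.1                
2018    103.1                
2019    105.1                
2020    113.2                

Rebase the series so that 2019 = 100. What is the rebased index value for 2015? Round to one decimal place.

95.1

Rebased(2015) = 100.0 / 105.1 × 100 = 95.1475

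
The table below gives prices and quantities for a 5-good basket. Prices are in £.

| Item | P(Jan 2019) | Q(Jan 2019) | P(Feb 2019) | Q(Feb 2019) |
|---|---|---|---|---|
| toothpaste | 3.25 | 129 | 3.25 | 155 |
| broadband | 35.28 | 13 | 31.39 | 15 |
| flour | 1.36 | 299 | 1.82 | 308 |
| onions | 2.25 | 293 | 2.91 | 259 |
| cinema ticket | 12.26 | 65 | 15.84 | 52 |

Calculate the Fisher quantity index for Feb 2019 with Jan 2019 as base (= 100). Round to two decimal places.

96.57

Laspeyres component (base-period weights):
ΣP(Jan 2019)Q(Feb 2019) = 3.25×155 + 35.28×15 + 1.36×308 + 2.25×259 + 12.26×52 = 503.75 + 529.2 + 418.88 + 582.75 + 637.52 = 2672.1
ΣP(Jan 2019)Q(Jan 2019) = 3.25×129 + 35.28×13 + 1.36×299 + 2.25×293 + 12.26×65 = 419.25 + 458.64 + 406.64 + 659.25 + 796.9 = 2740.68
L = 2672.1 / 2740.68 × 100 = 97.4977
Paasche component (current-period weights):
ΣP(Feb 2019)Q(Feb 2019) = 3.25×155 + 31.39×15 + 1.82×308 + 2.91×259 + 15.84×52 = 503.75 + 470.85 + 560.56 + 753.69 + 823.68 = 3112.53
ΣP(Feb 2019)Q(Jan 2019) = 3.25×129 + 31.39×13 + 1.82×299 + 2.91×293 + 15.84×65 = 419.25 + 408.07 + 544.18 + 852.63 + 1029.6 = 3253.73
P = 3112.53 / 3253.73 × 100 = 95.6604
Fisher = √(L × P) = √(97.4977 × 95.6604) = 96.5747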